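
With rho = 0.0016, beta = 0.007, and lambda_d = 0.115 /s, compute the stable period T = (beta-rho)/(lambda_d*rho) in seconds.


T = (beta - rho) / (lambda_d * rho)
T = (0.007 - 0.0016) / (0.115 * 0.0016)
T = 29.348 s

29.348


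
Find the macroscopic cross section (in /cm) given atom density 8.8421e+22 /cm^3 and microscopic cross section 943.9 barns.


Sigma = N * sigma_barns * 1e-24
Sigma = 8.8421e+22 * 943.9 * 1e-24
Sigma = 83.461 /cm

83.461


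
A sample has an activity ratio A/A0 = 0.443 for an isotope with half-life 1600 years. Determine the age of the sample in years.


lambda = ln(2) / t_half = ln(2) / 1600 = 4.332170e-04 /yr
t = -ln(A/A0) / lambda
t = -ln(0.443) / 4.332170e-04
t = 1879.4 yr

1879.4


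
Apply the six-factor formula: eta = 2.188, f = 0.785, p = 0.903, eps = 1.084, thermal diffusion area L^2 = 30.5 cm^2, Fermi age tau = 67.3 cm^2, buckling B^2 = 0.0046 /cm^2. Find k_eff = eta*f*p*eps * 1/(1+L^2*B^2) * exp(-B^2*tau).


k_inf = eta*f*p*eps = 2.188*0.785*0.903*1.084 = 1.681257
P_TNL = 1/(1 + L^2*B^2) = 1/(1 + 30.5*0.0046) = 0.8769622
P_FNL = exp(-B^2*tau) = exp(-0.0046*67.3) = 0.7337551
k_eff = k_inf * P_TNL * P_FNL = 1.681257 * 0.8769622 * 0.7337551
k_eff = 1.0818

1.0818


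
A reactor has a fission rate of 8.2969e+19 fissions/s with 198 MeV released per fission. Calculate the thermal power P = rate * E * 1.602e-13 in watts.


P = fission_rate * E_MeV * 1.602e-13
P = 8.2969e+19 * 198 * 1.602e-13
P = 2.6317e+09 W

2.6317e+09


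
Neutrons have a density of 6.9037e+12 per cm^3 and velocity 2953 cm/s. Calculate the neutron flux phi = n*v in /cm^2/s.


phi = n * v
phi = 6.9037e+12 * 2953
phi = 2.0387e+16 /cm^2/s

2.0387e+16


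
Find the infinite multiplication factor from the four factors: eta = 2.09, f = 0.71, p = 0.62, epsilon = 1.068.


k_inf = eta * f * p * epsilon
k_inf = 2.09 * 0.71 * 0.62 * 1.068
k_inf = 0.98258

0.98258


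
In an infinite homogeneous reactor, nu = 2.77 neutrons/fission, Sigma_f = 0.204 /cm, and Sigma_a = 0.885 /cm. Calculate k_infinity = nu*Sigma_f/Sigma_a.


k_inf = nu * Sigma_f / Sigma_a
k_inf = 2.77 * 0.204 / 0.885
k_inf = 0.63851

0.63851


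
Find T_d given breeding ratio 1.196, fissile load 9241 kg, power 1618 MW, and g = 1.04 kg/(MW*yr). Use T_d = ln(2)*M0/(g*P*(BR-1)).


Breeding gain G = BR - 1 = 1.196 - 1 = 0.196
Fissile production rate = g * P * G = 1.04 * 1618 * 0.196 = 329.81312 kg/yr
T_d = ln(2) * M0 / (g * P * G)
T_d = ln(2) * 9241 / 329.81312 = 19.421 yr

19.421


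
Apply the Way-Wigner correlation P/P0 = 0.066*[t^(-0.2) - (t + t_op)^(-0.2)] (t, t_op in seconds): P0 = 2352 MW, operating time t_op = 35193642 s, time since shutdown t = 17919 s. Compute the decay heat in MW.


P/P0 = 0.066 * [t^(-0.2) - (t + t_op)^(-0.2)]
P/P0 = 0.066 * [17919^(-0.2) - (17919 + 35193642)^(-0.2)]
P/P0 = 0.066 * [0.1410384 - 0.03095016] = 0.007265824
P = 2352 * 0.007265824 = 17.089 MW

17.089


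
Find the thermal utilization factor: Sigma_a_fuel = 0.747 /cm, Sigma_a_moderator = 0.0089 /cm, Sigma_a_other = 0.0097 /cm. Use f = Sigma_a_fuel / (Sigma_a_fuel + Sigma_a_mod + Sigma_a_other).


f = Sigma_a_fuel / (Sigma_a_fuel + Sigma_a_mod + Sigma_a_other)
f = 0.747 / (0.747 + 0.0089 + 0.0097)
f = 0.97571

0.97571


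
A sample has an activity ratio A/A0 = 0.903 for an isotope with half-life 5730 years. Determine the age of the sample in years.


lambda = ln(2) / t_half = ln(2) / 5730 = 1.209681e-04 /yr
t = -ln(A/A0) / lambda
t = -ln(0.903) / 1.209681e-04
t = 843.47 yr

843.47


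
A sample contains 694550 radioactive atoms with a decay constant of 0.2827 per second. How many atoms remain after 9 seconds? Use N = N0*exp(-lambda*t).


N = N0 * exp(-lambda * t)
N = 694550 * exp(-0.2827 * 9)
N = 54542

54542


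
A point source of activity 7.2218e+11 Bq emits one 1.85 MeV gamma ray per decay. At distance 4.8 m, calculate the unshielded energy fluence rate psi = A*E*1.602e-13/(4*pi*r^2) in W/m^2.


psi = A * E * 1.602e-13 / (4*pi*r^2)
psi = 7.2218e+11 * 1.85 * 1.602e-13 / (4*pi*4.8^2)
psi = 7.3924e-04 W/m^2

7.3924e-04


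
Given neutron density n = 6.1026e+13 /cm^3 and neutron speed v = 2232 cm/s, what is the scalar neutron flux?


phi = n * v
phi = 6.1026e+13 * 2232
phi = 1.3621e+17 /cm^2/s

1.3621e+17


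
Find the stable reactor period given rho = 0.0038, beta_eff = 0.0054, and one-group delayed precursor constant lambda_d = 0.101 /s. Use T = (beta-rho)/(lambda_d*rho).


T = (beta - rho) / (lambda_d * rho)
T = (0.0054 - 0.0038) / (0.101 * 0.0038)
T = 4.1688 s

4.1688


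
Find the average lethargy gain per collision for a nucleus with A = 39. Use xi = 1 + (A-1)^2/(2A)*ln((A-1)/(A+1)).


xi = 1 + (A-1)^2/(2A) * ln((A-1)/(A+1))
xi = 1 + (39-1)^2/(2*39) * ln((39-1)/(39 +1))
xi = 0.050416

0.050416


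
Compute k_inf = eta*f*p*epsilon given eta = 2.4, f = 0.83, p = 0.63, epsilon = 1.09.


k_inf = eta * f * p * epsilon
k_inf = 2.4 * 0.83 * 0.63 * 1.09
k_inf = 1.3679

1.3679


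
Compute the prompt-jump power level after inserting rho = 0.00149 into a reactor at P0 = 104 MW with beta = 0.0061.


P1/P0 = beta / (beta - rho)
P1/P0 = 0.0061 / (0.0061 - 0.00149) = 1.323210
P1 = 104 * 1.323210 = 137.61 MW

137.61


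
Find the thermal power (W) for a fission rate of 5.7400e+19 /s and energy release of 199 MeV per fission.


P = fission_rate * E_MeV * 1.602e-13
P = 5.7400e+19 * 199 * 1.602e-13
P = 1.8299e+09 W

1.8299e+09


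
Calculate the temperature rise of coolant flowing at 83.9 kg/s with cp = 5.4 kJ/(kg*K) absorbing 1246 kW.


dT = Q / (m_dot * cp)
dT = 1246 / (83.9 * 5.4)
dT = 2.7502 C

2.7502


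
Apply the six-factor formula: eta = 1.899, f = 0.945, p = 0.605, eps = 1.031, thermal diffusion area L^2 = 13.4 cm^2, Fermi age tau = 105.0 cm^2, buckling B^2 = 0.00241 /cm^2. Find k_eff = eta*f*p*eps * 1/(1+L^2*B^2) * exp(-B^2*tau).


k_inf = eta*f*p*eps = 1.899*0.945*0.605*1.031 = 1.119363
P_TNL = 1/(1 + L^2*B^2) = 1/(1 + 13.4*0.00241) = 0.9687163
P_FNL = exp(-B^2*tau) = exp(-0.00241*105.0) = 0.7764291
k_eff = k_inf * P_TNL * P_FNL = 1.119363 * 0.9687163 * 0.7764291
k_eff = 0.84192

0.84192


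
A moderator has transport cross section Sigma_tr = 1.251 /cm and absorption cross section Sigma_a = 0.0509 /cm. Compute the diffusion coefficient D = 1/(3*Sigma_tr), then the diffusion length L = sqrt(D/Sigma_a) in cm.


D = 1 / (3 * Sigma_tr) = 1 / (3 * 1.251) = 0.2664535 cm
L = sqrt(D / Sigma_a)
L = sqrt(0.2664535 / 0.0509)
L = 2.2880 cm

2.2880


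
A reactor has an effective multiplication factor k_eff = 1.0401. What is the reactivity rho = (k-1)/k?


rho = (k_eff - 1) / k_eff
rho = (1.0401 - 1) / 1.0401
rho = 0.038554

0.038554


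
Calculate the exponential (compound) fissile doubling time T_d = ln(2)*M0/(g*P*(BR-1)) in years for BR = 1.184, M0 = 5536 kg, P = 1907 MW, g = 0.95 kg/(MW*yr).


Breeding gain G = BR - 1 = 1.184 - 1 = 0.184
Fissile production rate = g * P * G = 0.95 * 1907 * 0.184 = 333.3436 kg/yr
T_d = ln(2) * M0 / (g * P * G)
T_d = ln(2) * 5536 / 333.3436 = 11.511 yr

11.511


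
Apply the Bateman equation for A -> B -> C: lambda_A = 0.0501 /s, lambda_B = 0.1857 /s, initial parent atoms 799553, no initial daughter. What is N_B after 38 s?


N_B(t) = lambda_A * N_A0 / (lambda_B - lambda_A) * [exp(-lambda_A*t) - exp(-lambda_B*t)]
exp(-0.0501*38) = 0.1490013; exp(-0.1857*38) = 8.617029e-04
N_B = 0.0501 * 799553 / (0.1857 - 0.0501) * (0.1490013 - 8.617029e-04)
N_B = 43762

43762


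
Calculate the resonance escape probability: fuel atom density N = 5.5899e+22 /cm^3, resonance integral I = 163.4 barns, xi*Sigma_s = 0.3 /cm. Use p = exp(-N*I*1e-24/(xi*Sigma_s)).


p = exp(-N * I * 1e-24 / (xi*Sigma_s))
p = exp(-5.5899e+22 * 163.4 * 1e-24 / 0.3)
p = 5.9887e-14

5.9887e-14


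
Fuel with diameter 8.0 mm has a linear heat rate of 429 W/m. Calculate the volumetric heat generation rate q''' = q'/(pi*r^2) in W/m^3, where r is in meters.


r = D / 2 / 1000 = 8.0 / 2 / 1000 = 0.004 m
q''' = q' / (pi * r^2)
q''' = 429 / (pi * 0.004^2)
q''' = 8.5347e+06 W/m^3

8.5347e+06


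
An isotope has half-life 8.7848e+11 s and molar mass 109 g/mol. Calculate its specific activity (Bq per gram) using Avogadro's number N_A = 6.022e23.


lambda = ln(2) / t_half = ln(2) / 8.7848e+11 = 7.890301e-13 /s
SA = lambda * N_A / M
SA = 7.890301e-13 * 6.022e23 / 109
SA = 4.3592e+09 Bq/g

4.3592e+09


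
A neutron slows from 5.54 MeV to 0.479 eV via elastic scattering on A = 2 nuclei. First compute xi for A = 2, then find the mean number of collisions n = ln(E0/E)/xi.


xi = 1 + (A-1)^2/(2A)*ln((A-1)/(A+1)) = 0.7253469 (for A = 2)
n = ln(E0/E) / xi
n = ln(5.54e6 / 0.479) / 0.7253469
n = ln(1.156576e+07) / 0.7253469 = 22.422

22.422


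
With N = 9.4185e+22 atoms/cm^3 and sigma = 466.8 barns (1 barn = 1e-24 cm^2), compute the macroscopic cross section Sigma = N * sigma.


Sigma = N * sigma_barns * 1e-24
Sigma = 9.4185e+22 * 466.8 * 1e-24
Sigma = 43.966 /cm

43.966


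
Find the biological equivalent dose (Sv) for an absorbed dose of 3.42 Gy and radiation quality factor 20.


H = D * Q
H = 3.42 * 20
H = 68.400 Sv

68.400


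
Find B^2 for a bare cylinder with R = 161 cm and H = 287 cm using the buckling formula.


B^2 = (2.405/R)^2 + (pi/H)^2
B^2 = (2.405/161)^2 + (pi/287)^2
B^2 = 3.4296e-04 /cm^2

3.4296e-04


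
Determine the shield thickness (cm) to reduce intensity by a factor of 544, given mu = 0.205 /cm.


x = ln(factor) / mu
x = ln(544) / 0.205
x = 30.727 cm

30.727


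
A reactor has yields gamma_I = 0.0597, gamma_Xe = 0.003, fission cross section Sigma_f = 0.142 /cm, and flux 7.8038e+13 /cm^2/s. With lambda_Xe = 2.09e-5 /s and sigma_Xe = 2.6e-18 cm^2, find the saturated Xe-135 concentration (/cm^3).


Xe_eq = (gamma_I + gamma_Xe) * Sigma_f * phi / (lambda_Xe + sigma_Xe * phi)
Numerator = (0.0597 + 0.003) * 0.142 * 7.8038e+13 = 6.948035e+11
Denominator = 2.09e-5 + 2.6e-18 * 7.8038e+13 = 2.237988e-04
Xe_eq = 6.948035e+11 / 2.237988e-04 = 3.1046e+15 /cm^3

3.1046e+15


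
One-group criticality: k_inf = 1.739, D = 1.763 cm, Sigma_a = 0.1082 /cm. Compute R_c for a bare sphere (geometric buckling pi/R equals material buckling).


L^2 = D / Sigma_a = 1.763 / 0.1082 = 16.29390 cm^2
B_m^2 = (k_inf - 1) / L^2 = (1.739 - 1) / 16.29390 = 0.04535440 /cm^2
For a bare sphere: B_g = pi/R, so R_c = pi / sqrt(B_m^2)
R_c = pi / sqrt(0.04535440) = 14.752 cm

14.752


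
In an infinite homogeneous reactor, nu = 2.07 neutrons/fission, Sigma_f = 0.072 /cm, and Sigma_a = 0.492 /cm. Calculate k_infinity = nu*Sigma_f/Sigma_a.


k_inf = nu * Sigma_f / Sigma_a
k_inf = 2.07 * 0.072 / 0.492
k_inf = 0.30293

0.30293


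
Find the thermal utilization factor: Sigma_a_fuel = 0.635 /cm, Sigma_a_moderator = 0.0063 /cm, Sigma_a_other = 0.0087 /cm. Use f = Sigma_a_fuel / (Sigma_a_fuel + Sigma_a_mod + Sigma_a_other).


f = Sigma_a_fuel / (Sigma_a_fuel + Sigma_a_mod + Sigma_a_other)
f = 0.635 / (0.635 + 0.0063 + 0.0087)
f = 0.97692

0.97692


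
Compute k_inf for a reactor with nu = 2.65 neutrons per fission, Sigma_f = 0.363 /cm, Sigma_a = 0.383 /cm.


k_inf = nu * Sigma_f / Sigma_a
k_inf = 2.65 * 0.363 / 0.383
k_inf = 2.5116

2.5116


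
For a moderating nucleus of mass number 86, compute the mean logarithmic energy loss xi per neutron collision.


xi = 1 + (A-1)^2/(2A) * ln((A-1)/(A+1))
xi = 1 + (86-1)^2/(2*86) * ln((86-1)/(86 +1))
xi = 0.023077

0.023077


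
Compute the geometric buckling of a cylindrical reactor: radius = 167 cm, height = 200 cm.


B^2 = (2.405/R)^2 + (pi/H)^2
B^2 = (2.405/167)^2 + (pi/200)^2
B^2 = 4.5413e-04 /cm^2

4.5413e-04


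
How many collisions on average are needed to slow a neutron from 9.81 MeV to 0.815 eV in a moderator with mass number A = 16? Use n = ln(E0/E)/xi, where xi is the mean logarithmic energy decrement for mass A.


xi = 1 + (A-1)^2/(2A)*ln((A-1)/(A+1)) = 0.1199467 (for A = 16)
n = ln(E0/E) / xi
n = ln(9.81e6 / 0.815) / 0.1199467
n = ln(1.203681e+07) / 0.1199467 = 135.92

135.92


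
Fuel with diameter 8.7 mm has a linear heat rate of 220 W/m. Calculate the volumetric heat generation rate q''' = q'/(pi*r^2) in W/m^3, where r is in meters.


r = D / 2 / 1000 = 8.7 / 2 / 1000 = 0.00435 m
q''' = q' / (pi * r^2)
q''' = 220 / (pi * 0.00435^2)
q''' = 3.7008e+06 W/m^3

3.7008e+06


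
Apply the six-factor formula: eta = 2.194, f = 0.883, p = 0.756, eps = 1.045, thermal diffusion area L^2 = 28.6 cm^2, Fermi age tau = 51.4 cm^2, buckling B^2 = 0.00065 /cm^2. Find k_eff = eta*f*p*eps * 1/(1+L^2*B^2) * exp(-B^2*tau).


k_inf = eta*f*p*eps = 2.194*0.883*0.756*1.045 = 1.530507
P_TNL = 1/(1 + L^2*B^2) = 1/(1 + 28.6*0.00065) = 0.9817493
P_FNL = exp(-B^2*tau) = exp(-0.00065*51.4) = 0.9671420
k_eff = k_inf * P_TNL * P_FNL = 1.530507 * 0.9817493 * 0.9671420
k_eff = 1.4532

1.4532


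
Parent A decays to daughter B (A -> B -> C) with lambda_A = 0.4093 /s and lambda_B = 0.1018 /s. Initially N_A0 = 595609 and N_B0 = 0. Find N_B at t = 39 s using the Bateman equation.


N_B(t) = lambda_A * N_A0 / (lambda_B - lambda_A) * [exp(-lambda_A*t) - exp(-lambda_B*t)]
exp(-0.4093*39) = 1.168120e-07; exp(-0.1018*39) = 0.01886966
N_B = 0.4093 * 595609 / (0.1018 - 0.4093) * (1.168120e-07 - 0.01886966)
N_B = 14960

14960


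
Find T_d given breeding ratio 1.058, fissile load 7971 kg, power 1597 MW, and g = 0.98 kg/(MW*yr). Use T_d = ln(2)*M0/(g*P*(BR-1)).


Breeding gain G = BR - 1 = 1.058 - 1 = 0.058
Fissile production rate = g * P * G = 0.98 * 1597 * 0.058 = 90.77348 kg/yr
T_d = ln(2) * M0 / (g * P * G)
T_d = ln(2) * 7971 / 90.77348 = 60.867 yr

60.867


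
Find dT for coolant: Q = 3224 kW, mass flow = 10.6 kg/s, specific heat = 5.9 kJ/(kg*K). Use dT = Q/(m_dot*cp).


dT = Q / (m_dot * cp)
dT = 3224 / (10.6 * 5.9)
dT = 51.551 C

51.551


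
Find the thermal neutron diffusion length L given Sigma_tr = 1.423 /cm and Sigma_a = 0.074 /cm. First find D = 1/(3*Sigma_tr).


D = 1 / (3 * Sigma_tr) = 1 / (3 * 1.423) = 0.2342469 cm
L = sqrt(D / Sigma_a)
L = sqrt(0.2342469 / 0.074)
L = 1.7792 cm

1.7792


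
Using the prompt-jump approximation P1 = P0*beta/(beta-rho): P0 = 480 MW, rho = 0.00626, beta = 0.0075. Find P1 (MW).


P1/P0 = beta / (beta - rho)
P1/P0 = 0.0075 / (0.0075 - 0.00626) = 6.048387
P1 = 480 * 6.048387 = 2903.2 MW

2903.2


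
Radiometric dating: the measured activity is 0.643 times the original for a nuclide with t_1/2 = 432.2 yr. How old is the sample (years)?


lambda = ln(2) / t_half = ln(2) / 432.2 = 0.001603765 /yr
t = -ln(A/A0) / lambda
t = -ln(0.643) / 0.001603765
t = 275.36 yr

275.36


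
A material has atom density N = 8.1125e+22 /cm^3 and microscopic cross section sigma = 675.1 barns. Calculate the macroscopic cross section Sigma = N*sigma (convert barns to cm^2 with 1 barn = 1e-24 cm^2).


Sigma = N * sigma_barns * 1e-24
Sigma = 8.1125e+22 * 675.1 * 1e-24
Sigma = 54.767 /cm

54.767


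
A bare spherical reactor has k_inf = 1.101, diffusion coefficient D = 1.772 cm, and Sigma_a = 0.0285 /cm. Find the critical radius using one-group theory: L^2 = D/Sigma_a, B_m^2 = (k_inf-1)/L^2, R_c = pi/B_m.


L^2 = D / Sigma_a = 1.772 / 0.0285 = 62.17544 cm^2
B_m^2 = (k_inf - 1) / L^2 = (1.101 - 1) / 62.17544 = 0.001624436 /cm^2
For a bare sphere: B_g = pi/R, so R_c = pi / sqrt(B_m^2)
R_c = pi / sqrt(0.001624436) = 77.947 cm

77.947


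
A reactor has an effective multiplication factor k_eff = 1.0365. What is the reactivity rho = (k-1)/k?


rho = (k_eff - 1) / k_eff
rho = (1.0365 - 1) / 1.0365
rho = 0.035215

0.035215


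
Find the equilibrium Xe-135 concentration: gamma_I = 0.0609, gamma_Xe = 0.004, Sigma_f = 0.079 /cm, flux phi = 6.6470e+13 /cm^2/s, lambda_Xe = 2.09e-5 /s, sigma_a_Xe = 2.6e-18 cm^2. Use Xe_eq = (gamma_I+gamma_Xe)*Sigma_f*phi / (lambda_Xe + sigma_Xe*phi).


Xe_eq = (gamma_I + gamma_Xe) * Sigma_f * phi / (lambda_Xe + sigma_Xe * phi)
Numerator = (0.0609 + 0.004) * 0.079 * 6.6470e+13 = 3.407983e+11
Denominator = 2.09e-5 + 2.6e-18 * 6.6470e+13 = 1.937220e-04
Xe_eq = 3.407983e+11 / 1.937220e-04 = 1.7592e+15 /cm^3

1.7592e+15


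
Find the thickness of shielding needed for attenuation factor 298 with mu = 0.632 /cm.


x = ln(factor) / mu
x = ln(298) / 0.632
x = 9.0144 cm

9.0144


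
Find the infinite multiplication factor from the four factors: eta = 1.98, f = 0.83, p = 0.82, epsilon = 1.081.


k_inf = eta * f * p * epsilon
k_inf = 1.98 * 0.83 * 0.82 * 1.081
k_inf = 1.4567

1.4567


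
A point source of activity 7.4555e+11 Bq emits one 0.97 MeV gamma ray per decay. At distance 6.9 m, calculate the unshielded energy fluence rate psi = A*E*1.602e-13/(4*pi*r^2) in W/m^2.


psi = A * E * 1.602e-13 / (4*pi*r^2)
psi = 7.4555e+11 * 0.97 * 1.602e-13 / (4*pi*6.9^2)
psi = 1.9364e-04 W/m^2

1.9364e-04


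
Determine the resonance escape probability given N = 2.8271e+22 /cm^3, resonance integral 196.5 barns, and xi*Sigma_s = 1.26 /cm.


p = exp(-N * I * 1e-24 / (xi*Sigma_s))
p = exp(-2.8271e+22 * 196.5 * 1e-24 / 1.26)
p = 0.012168

0.012168


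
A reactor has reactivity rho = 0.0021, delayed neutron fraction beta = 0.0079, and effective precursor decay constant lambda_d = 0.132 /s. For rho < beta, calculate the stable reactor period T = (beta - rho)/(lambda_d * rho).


T = (beta - rho) / (lambda_d * rho)
T = (0.0079 - 0.0021) / (0.132 * 0.0021)
T = 20.924 s

20.924


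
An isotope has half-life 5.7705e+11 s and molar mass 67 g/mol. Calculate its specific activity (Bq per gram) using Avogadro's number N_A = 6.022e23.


lambda = ln(2) / t_half = ln(2) / 5.7705e+11 = 1.201191e-12 /s
SA = lambda * N_A / M
SA = 1.201191e-12 * 6.022e23 / 67
SA = 1.0796e+10 Bq/g

1.0796e+10


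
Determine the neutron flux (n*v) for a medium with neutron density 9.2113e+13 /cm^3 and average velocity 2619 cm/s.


phi = n * v
phi = 9.2113e+13 * 2619
phi = 2.4124e+17 /cm^2/s

2.4124e+17


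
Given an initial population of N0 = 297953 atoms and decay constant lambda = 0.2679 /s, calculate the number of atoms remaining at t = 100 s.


N = N0 * exp(-lambda * t)
N = 297953 * exp(-0.2679 * 100)
N = 6.9087e-07

6.9087e-07


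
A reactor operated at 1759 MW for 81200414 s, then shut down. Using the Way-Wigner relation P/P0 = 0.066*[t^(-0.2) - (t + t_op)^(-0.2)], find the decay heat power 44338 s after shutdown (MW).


P/P0 = 0.066 * [t^(-0.2) - (t + t_op)^(-0.2)]
P/P0 = 0.066 * [44338^(-0.2) - (44338 + 81200414)^(-0.2)]
P/P0 = 0.066 * [0.1176643 - 0.02618430] = 0.006037680
P = 1759 * 0.006037680 = 10.620 MW

10.620


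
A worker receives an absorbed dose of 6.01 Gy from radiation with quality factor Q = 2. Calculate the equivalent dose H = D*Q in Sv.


H = D * Q
H = 6.01 * 2
H = 12.020 Sv

12.020


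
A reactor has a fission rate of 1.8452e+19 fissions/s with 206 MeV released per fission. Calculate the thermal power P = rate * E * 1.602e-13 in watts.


P = fission_rate * E_MeV * 1.602e-13
P = 1.8452e+19 * 206 * 1.602e-13
P = 6.0894e+08 W

6.0894e+08


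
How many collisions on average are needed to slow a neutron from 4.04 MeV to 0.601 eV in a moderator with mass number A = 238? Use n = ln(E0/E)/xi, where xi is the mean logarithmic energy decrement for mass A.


xi = 1 + (A-1)^2/(2A)*ln((A-1)/(A+1)) = 0.008379872 (for A = 238)
n = ln(E0/E) / xi
n = ln(4.04e6 / 0.601) / 0.008379872
n = ln(6.722130e+06) / 0.008379872 = 1876.0

1876.0


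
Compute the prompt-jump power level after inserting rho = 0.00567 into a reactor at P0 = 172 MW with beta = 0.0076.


P1/P0 = beta / (beta - rho)
P1/P0 = 0.0076 / (0.0076 - 0.00567) = 3.937824
P1 = 172 * 3.937824 = 677.31 MW

677.31


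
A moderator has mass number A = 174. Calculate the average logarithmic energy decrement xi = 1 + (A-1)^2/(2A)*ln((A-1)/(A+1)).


xi = 1 + (A-1)^2/(2A) * ln((A-1)/(A+1))
xi = 1 + (174-1)^2/(2*174) * ln((174-1)/(174 +1))
xi = 0.011450

0.011450


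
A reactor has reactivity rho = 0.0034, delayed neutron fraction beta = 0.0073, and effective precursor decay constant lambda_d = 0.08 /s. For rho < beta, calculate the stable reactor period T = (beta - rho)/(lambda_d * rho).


T = (beta - rho) / (lambda_d * rho)
T = (0.0073 - 0.0034) / (0.08 * 0.0034)
T = 14.338 s

14.338


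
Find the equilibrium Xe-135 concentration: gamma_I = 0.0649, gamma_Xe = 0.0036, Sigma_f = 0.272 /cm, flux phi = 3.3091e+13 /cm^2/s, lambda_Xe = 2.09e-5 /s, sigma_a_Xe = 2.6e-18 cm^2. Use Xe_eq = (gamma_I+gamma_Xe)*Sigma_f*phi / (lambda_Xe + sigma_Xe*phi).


Xe_eq = (gamma_I + gamma_Xe) * Sigma_f * phi / (lambda_Xe + sigma_Xe * phi)
Numerator = (0.0649 + 0.0036) * 0.272 * 3.3091e+13 = 6.165515e+11
Denominator = 2.09e-5 + 2.6e-18 * 3.3091e+13 = 1.069366e-04
Xe_eq = 6.165515e+11 / 1.069366e-04 = 5.7656e+15 /cm^3

5.7656e+15


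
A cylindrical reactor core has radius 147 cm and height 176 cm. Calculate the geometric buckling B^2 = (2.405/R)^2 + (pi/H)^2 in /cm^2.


B^2 = (2.405/R)^2 + (pi/H)^2
B^2 = (2.405/147)^2 + (pi/176)^2
B^2 = 5.8629e-04 /cm^2

5.8629e-04


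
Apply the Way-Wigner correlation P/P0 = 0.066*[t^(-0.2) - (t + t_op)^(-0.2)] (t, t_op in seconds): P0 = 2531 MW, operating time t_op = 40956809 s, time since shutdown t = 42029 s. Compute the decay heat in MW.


P/P0 = 0.066 * [t^(-0.2) - (t + t_op)^(-0.2)]
P/P0 = 0.066 * [42029^(-0.2) - (42029 + 40956809)^(-0.2)]
P/P0 = 0.066 * [0.1189297 - 0.03002242] = 0.005867880
P = 2531 * 0.005867880 = 14.852 MW

14.852


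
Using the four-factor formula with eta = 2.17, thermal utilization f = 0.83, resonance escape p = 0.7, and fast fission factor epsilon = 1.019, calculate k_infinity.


k_inf = eta * f * p * epsilon
k_inf = 2.17 * 0.83 * 0.7 * 1.019
k_inf = 1.2847

1.2847


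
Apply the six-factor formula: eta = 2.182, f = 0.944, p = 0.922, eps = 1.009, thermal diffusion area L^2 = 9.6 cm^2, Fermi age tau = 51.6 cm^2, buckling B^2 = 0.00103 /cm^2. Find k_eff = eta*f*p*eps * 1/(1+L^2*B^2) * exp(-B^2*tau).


k_inf = eta*f*p*eps = 2.182*0.944*0.922*1.009 = 1.916235
P_TNL = 1/(1 + L^2*B^2) = 1/(1 + 9.6*0.00103) = 0.9902088
P_FNL = exp(-B^2*tau) = exp(-0.00103*51.6) = 0.9482397
k_eff = k_inf * P_TNL * P_FNL = 1.916235 * 0.9902088 * 0.9482397
k_eff = 1.7993

1.7993


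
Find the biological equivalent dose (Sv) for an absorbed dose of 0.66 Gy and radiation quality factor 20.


H = D * Q
H = 0.66 * 20
H = 13.200 Sv

13.200


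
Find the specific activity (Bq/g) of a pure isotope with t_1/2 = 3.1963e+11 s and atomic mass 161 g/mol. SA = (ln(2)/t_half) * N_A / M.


lambda = ln(2) / t_half = ln(2) / 3.1963e+11 = 2.168592e-12 /s
SA = lambda * N_A / M
SA = 2.168592e-12 * 6.022e23 / 161
SA = 8.1113e+09 Bq/g

8.1113e+09


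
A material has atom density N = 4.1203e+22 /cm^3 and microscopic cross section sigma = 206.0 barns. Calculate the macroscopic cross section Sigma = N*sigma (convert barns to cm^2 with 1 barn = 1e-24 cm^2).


Sigma = N * sigma_barns * 1e-24
Sigma = 4.1203e+22 * 206.0 * 1e-24
Sigma = 8.4878 /cm

8.4878


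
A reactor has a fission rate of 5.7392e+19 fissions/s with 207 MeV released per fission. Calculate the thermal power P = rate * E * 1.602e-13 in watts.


P = fission_rate * E_MeV * 1.602e-13
P = 5.7392e+19 * 207 * 1.602e-13
P = 1.9032e+09 W

1.9032e+09


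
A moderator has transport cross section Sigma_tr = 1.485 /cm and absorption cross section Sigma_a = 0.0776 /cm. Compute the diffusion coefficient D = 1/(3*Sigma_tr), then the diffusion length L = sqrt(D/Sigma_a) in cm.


D = 1 / (3 * Sigma_tr) = 1 / (3 * 1.485) = 0.2244669 cm
L = sqrt(D / Sigma_a)
L = sqrt(0.2244669 / 0.0776)
L = 1.7008 cm

1.7008


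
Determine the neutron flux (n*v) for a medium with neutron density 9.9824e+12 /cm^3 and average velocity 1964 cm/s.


phi = n * v
phi = 9.9824e+12 * 1964
phi = 1.9605e+16 /cm^2/s

1.9605e+16


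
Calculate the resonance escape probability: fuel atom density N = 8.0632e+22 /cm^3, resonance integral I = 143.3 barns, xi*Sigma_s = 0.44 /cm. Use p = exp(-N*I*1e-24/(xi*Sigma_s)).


p = exp(-N * I * 1e-24 / (xi*Sigma_s))
p = exp(-8.0632e+22 * 143.3 * 1e-24 / 0.44)
p = 3.9379e-12

3.9379e-12


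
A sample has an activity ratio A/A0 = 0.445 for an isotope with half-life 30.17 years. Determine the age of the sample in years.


lambda = ln(2) / t_half = ln(2) / 30.17 = 0.02297472 /yr
t = -ln(A/A0) / lambda
t = -ln(0.445) / 0.02297472
t = 35.242 yr

35.242


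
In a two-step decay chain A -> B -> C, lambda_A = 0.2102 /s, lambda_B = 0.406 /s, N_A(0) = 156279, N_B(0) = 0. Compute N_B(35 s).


N_B(t) = lambda_A * N_A0 / (lambda_B - lambda_A) * [exp(-lambda_A*t) - exp(-lambda_B*t)]
exp(-0.2102*35) = 6.381099e-04; exp(-0.406*35) = 6.740241e-07
N_B = 0.2102 * 156279 / (0.406 - 0.2102) * (6.381099e-04 - 6.740241e-07)
N_B = 106.94

106.94


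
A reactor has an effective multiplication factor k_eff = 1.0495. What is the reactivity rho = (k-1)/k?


rho = (k_eff - 1) / k_eff
rho = (1.0495 - 1) / 1.0495
rho = 0.047165

0.047165


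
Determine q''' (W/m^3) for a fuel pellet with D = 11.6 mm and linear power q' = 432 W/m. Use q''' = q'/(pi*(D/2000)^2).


r = D / 2 / 1000 = 11.6 / 2 / 1000 = 0.0058 m
q''' = q' / (pi * r^2)
q''' = 432 / (pi * 0.0058^2)
q''' = 4.0877e+06 W/m^3

4.0877e+06


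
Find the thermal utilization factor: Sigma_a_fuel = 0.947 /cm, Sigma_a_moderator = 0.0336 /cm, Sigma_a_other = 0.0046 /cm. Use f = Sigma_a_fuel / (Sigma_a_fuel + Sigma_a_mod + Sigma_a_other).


f = Sigma_a_fuel / (Sigma_a_fuel + Sigma_a_mod + Sigma_a_other)
f = 0.947 / (0.947 + 0.0336 + 0.0046)
f = 0.96123

0.96123


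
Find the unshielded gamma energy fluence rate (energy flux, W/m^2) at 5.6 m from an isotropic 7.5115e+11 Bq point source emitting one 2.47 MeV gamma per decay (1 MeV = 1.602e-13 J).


psi = A * E * 1.602e-13 / (4*pi*r^2)
psi = 7.5115e+11 * 2.47 * 1.602e-13 / (4*pi*5.6^2)
psi = 7.5422e-04 W/m^2

7.5422e-04


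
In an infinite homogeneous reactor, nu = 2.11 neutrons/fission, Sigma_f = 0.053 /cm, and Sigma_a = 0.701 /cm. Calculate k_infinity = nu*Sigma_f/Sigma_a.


k_inf = nu * Sigma_f / Sigma_a
k_inf = 2.11 * 0.053 / 0.701
k_inf = 0.15953

0.15953


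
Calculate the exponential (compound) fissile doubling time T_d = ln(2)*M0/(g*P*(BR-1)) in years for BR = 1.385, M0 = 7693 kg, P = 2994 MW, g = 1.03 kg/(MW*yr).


Breeding gain G = BR - 1 = 1.385 - 1 = 0.385
Fissile production rate = g * P * G = 1.03 * 2994 * 0.385 = 1187.2707 kg/yr
T_d = ln(2) * M0 / (g * P * G)
T_d = ln(2) * 7693 / 1187.2707 = 4.4913 yr

4.4913


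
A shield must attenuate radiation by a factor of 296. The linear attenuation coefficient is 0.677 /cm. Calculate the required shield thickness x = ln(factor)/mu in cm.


x = ln(factor) / mu
x = ln(296) / 0.677
x = 8.4053 cm

8.4053


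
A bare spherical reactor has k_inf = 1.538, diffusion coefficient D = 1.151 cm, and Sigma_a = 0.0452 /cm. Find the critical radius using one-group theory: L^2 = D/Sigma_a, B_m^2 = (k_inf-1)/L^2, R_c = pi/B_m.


L^2 = D / Sigma_a = 1.151 / 0.0452 = 25.46460 cm^2
B_m^2 = (k_inf - 1) / L^2 = (1.538 - 1) / 25.46460 = 0.02112737 /cm^2
For a bare sphere: B_g = pi/R, so R_c = pi / sqrt(B_m^2)
R_c = pi / sqrt(0.02112737) = 21.614 cm

21.614


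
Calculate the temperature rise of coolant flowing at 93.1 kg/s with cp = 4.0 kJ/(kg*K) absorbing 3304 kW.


dT = Q / (m_dot * cp)
dT = 3304 / (93.1 * 4.0)
dT = 8.8722 C

8.8722


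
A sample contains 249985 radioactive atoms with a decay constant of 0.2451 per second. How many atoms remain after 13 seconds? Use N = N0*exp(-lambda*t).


N = N0 * exp(-lambda * t)
N = 249985 * exp(-0.2451 * 13)
N = 10331

10331


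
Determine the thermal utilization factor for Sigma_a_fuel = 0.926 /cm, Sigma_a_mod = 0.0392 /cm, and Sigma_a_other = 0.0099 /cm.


f = Sigma_a_fuel / (Sigma_a_fuel + Sigma_a_mod + Sigma_a_other)
f = 0.926 / (0.926 + 0.0392 + 0.0099)
f = 0.94965

0.94965


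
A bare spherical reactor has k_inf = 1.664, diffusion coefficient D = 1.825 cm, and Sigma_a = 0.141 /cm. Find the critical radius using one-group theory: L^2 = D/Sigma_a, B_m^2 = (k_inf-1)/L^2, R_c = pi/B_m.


L^2 = D / Sigma_a = 1.825 / 0.141 = 12.94326 cm^2
B_m^2 = (k_inf - 1) / L^2 = (1.664 - 1) / 12.94326 = 0.05130083 /cm^2
For a bare sphere: B_g = pi/R, so R_c = pi / sqrt(B_m^2)
R_c = pi / sqrt(0.05130083) = 13.870 cm

13.870


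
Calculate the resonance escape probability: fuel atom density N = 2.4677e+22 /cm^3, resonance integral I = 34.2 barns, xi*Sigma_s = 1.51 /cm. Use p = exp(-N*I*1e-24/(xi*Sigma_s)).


p = exp(-N * I * 1e-24 / (xi*Sigma_s))
p = exp(-2.4677e+22 * 34.2 * 1e-24 / 1.51)
p = 0.57183

0.57183


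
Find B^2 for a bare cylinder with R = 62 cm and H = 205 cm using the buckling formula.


B^2 = (2.405/R)^2 + (pi/H)^2
B^2 = (2.405/62)^2 + (pi/205)^2
B^2 = 0.0017395 /cm^2

0.0017395


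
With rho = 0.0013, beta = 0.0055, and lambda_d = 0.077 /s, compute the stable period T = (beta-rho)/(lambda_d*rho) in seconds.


T = (beta - rho) / (lambda_d * rho)
T = (0.0055 - 0.0013) / (0.077 * 0.0013)
T = 41.958 s

41.958


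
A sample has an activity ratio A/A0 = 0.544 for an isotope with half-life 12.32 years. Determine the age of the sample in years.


lambda = ln(2) / t_half = ln(2) / 12.32 = 0.05626195 /yr
t = -ln(A/A0) / lambda
t = -ln(0.544) / 0.05626195
t = 10.821 yr

10.821


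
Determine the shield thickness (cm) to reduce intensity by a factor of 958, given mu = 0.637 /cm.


x = ln(factor) / mu
x = ln(958) / 0.637
x = 10.777 cm

10.777


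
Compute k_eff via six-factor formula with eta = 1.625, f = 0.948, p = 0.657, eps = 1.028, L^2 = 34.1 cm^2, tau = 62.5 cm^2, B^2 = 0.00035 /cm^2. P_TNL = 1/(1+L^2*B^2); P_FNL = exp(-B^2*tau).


k_inf = eta*f*p*eps = 1.625*0.948*0.657*1.028 = 1.040448
P_TNL = 1/(1 + L^2*B^2) = 1/(1 + 34.1*0.00035) = 0.9882058
P_FNL = exp(-B^2*tau) = exp(-0.00035*62.5) = 0.9783625
k_eff = k_inf * P_TNL * P_FNL = 1.040448 * 0.9882058 * 0.9783625
k_eff = 1.0059

1.0059


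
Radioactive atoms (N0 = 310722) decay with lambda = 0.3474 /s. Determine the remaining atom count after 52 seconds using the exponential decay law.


N = N0 * exp(-lambda * t)
N = 310722 * exp(-0.3474 * 52)
N = 0.0044354

0.0044354


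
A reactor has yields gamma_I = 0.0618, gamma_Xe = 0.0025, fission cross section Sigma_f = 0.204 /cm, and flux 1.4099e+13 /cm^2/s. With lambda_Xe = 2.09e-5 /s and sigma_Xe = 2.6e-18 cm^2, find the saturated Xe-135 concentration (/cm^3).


Xe_eq = (gamma_I + gamma_Xe) * Sigma_f * phi / (lambda_Xe + sigma_Xe * phi)
Numerator = (0.0618 + 0.0025) * 0.204 * 1.4099e+13 = 1.849394e+11
Denominator = 2.09e-5 + 2.6e-18 * 1.4099e+13 = 5.755740e-05
Xe_eq = 1.849394e+11 / 5.755740e-05 = 3.2131e+15 /cm^3

3.2131e+15


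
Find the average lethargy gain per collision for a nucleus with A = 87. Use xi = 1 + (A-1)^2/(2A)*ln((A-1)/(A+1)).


xi = 1 + (A-1)^2/(2A) * ln((A-1)/(A+1))
xi = 1 + (87-1)^2/(2*87) * ln((87-1)/(87 +1))
xi = 0.022813

0.022813


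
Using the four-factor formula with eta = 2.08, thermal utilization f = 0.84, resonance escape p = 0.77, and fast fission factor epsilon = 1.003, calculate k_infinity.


k_inf = eta * f * p * epsilon
k_inf = 2.08 * 0.84 * 0.77 * 1.003
k_inf = 1.3494

1.3494


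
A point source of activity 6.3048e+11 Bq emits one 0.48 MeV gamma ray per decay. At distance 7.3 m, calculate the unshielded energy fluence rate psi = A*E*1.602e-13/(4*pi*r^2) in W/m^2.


psi = A * E * 1.602e-13 / (4*pi*r^2)
psi = 6.3048e+11 * 0.48 * 1.602e-13 / (4*pi*7.3^2)
psi = 7.2397e-05 W/m^2

7.2397e-05


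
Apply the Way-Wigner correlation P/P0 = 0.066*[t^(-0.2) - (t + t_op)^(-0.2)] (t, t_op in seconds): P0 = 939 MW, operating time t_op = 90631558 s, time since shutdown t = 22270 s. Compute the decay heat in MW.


P/P0 = 0.066 * [t^(-0.2) - (t + t_op)^(-0.2)]
P/P0 = 0.066 * [22270^(-0.2) - (22270 + 90631558)^(-0.2)]
P/P0 = 0.066 * [0.1350380 - 0.02561668] = 0.007221807
P = 939 * 0.007221807 = 6.7813 MW

6.7813


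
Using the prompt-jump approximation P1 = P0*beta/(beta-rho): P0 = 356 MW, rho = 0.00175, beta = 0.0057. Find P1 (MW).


P1/P0 = beta / (beta - rho)
P1/P0 = 0.0057 / (0.0057 - 0.00175) = 1.443038
P1 = 356 * 1.443038 = 513.72 MW

513.72


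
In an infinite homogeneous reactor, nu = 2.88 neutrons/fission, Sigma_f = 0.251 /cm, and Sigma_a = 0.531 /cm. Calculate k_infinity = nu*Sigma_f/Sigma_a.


k_inf = nu * Sigma_f / Sigma_a
k_inf = 2.88 * 0.251 / 0.531
k_inf = 1.3614

1.3614


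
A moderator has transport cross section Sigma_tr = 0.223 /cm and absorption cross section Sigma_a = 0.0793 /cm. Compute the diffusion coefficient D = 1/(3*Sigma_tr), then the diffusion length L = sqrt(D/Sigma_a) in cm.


D = 1 / (3 * Sigma_tr) = 1 / (3 * 0.223) = 1.494768 cm
L = sqrt(D / Sigma_a)
L = sqrt(1.494768 / 0.0793)
L = 4.3416 cm

4.3416


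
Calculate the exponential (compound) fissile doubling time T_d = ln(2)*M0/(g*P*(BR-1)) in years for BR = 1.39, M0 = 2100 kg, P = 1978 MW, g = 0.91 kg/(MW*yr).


Breeding gain G = BR - 1 = 1.39 - 1 = 0.39
Fissile production rate = g * P * G = 0.91 * 1978 * 0.39 = 701.9922 kg/yr
T_d = ln(2) * M0 / (g * P * G)
T_d = ln(2) * 2100 / 701.9922 = 2.0735 yr

2.0735


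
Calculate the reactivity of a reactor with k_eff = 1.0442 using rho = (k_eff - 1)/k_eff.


rho = (k_eff - 1) / k_eff
rho = (1.0442 - 1) / 1.0442
rho = 0.042329

0.042329


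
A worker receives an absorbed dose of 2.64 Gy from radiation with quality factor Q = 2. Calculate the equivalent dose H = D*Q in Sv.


H = D * Q
H = 2.64 * 2
H = 5.2800 Sv

5.2800


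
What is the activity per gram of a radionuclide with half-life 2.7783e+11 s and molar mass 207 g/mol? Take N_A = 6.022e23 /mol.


lambda = ln(2) / t_half = ln(2) / 2.7783e+11 = 2.494861e-12 /s
SA = lambda * N_A / M
SA = 2.494861e-12 * 6.022e23 / 207
SA = 7.2580e+09 Bq/g

7.2580e+09


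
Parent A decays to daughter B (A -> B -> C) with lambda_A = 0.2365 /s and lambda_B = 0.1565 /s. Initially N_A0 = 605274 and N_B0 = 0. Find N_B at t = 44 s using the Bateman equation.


N_B(t) = lambda_A * N_A0 / (lambda_B - lambda_A) * [exp(-lambda_A*t) - exp(-lambda_B*t)]
exp(-0.2365*44) = 3.025043e-05; exp(-0.1565*44) = 0.001021994
N_B = 0.2365 * 605274 / (0.1565 - 0.2365) * (3.025043e-05 - 0.001021994)
N_B = 1774.6

1774.6


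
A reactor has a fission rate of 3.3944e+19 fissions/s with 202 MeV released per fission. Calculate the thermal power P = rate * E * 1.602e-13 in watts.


P = fission_rate * E_MeV * 1.602e-13
P = 3.3944e+19 * 202 * 1.602e-13
P = 1.0984e+09 W

1.0984e+09


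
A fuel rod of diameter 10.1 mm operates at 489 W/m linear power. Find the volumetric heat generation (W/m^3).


r = D / 2 / 1000 = 10.1 / 2 / 1000 = 0.00505 m
q''' = q' / (pi * r^2)
q''' = 489 / (pi * 0.00505^2)
q''' = 6.1035e+06 W/m^3

6.1035e+06


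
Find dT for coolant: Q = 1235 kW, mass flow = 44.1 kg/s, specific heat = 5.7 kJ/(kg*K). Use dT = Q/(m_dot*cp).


dT = Q / (m_dot * cp)
dT = 1235 / (44.1 * 5.7)
dT = 4.9131 C

4.9131


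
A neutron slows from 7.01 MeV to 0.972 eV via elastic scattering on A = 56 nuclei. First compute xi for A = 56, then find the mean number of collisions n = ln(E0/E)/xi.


xi = 1 + (A-1)^2/(2A)*ln((A-1)/(A+1)) = 0.03529286 (for A = 56)
n = ln(E0/E) / xi
n = ln(7.01e6 / 0.972) / 0.03529286
n = ln(7.211934e+06) / 0.03529286 = 447.43

447.43


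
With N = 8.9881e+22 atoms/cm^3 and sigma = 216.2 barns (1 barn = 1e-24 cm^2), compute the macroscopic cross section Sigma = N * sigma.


Sigma = N * sigma_barns * 1e-24
Sigma = 8.9881e+22 * 216.2 * 1e-24
Sigma = 19.432 /cm

19.432


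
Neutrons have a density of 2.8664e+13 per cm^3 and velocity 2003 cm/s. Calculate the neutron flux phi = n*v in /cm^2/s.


phi = n * v
phi = 2.8664e+13 * 2003
phi = 5.7414e+16 /cm^2/s

5.7414e+16


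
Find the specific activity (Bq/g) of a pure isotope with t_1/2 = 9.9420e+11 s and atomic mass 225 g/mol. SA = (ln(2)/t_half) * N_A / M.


lambda = ln(2) / t_half = ln(2) / 9.9420e+11 = 6.971909e-13 /s
SA = lambda * N_A / M
SA = 6.971909e-13 * 6.022e23 / 225
SA = 1.8660e+09 Bq/g

1.8660e+09


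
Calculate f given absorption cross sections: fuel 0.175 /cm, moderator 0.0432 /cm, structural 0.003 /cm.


f = Sigma_a_fuel / (Sigma_a_fuel + Sigma_a_mod + Sigma_a_other)
f = 0.175 / (0.175 + 0.0432 + 0.003)
f = 0.79114

0.79114


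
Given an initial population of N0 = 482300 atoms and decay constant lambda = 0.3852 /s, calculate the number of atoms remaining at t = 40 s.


N = N0 * exp(-lambda * t)
N = 482300 * exp(-0.3852 * 40)
N = 0.098109

0.098109


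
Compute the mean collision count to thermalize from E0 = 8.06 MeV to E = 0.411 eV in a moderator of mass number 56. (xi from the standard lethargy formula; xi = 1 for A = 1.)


xi = 1 + (A-1)^2/(2A)*ln((A-1)/(A+1)) = 0.03529286 (for A = 56)
n = ln(E0/E) / xi
n = ln(8.06e6 / 0.411) / 0.03529286
n = ln(1.961071e+07) / 0.03529286 = 475.78

475.78


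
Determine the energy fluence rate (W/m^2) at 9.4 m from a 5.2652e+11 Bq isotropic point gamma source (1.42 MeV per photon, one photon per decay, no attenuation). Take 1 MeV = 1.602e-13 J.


psi = A * E * 1.602e-13 / (4*pi*r^2)
psi = 5.2652e+11 * 1.42 * 1.602e-13 / (4*pi*9.4^2)
psi = 1.0787e-04 W/m^2

1.0787e-04


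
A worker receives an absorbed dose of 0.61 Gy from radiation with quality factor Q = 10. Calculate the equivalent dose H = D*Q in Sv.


H = D * Q
H = 0.61 * 10
H = 6.1000 Sv

6.1000


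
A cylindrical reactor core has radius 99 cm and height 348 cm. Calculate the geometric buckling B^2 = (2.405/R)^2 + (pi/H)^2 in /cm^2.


B^2 = (2.405/R)^2 + (pi/H)^2
B^2 = (2.405/99)^2 + (pi/348)^2
B^2 = 6.7164e-04 /cm^2

6.7164e-04


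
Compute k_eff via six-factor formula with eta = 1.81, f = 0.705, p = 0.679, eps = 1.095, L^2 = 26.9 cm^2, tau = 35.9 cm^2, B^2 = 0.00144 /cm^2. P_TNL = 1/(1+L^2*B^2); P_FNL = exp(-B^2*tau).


k_inf = eta*f*p*eps = 1.81*0.705*0.679*1.095 = 0.9487496
P_TNL = 1/(1 + L^2*B^2) = 1/(1 + 26.9*0.00144) = 0.9627085
P_FNL = exp(-B^2*tau) = exp(-0.00144*35.9) = 0.9496175
k_eff = k_inf * P_TNL * P_FNL = 0.9487496 * 0.9627085 * 0.9496175
k_eff = 0.86735

0.86735


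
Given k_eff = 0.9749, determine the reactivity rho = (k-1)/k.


rho = (k_eff - 1) / k_eff
rho = (0.9749 - 1) / 0.9749
rho = -0.025746

-0.025746


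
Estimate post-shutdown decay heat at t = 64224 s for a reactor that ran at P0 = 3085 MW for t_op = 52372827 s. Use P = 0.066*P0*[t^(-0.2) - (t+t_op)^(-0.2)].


P/P0 = 0.066 * [t^(-0.2) - (t + t_op)^(-0.2)]
P/P0 = 0.066 * [64224^(-0.2) - (64224 + 52372827)^(-0.2)]
P/P0 = 0.066 * [0.1092598 - 0.02858067] = 0.005324823
P = 3085 * 0.005324823 = 16.427 MW

16.427


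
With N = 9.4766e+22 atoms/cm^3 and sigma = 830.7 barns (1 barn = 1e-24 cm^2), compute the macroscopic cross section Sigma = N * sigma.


Sigma = N * sigma_barns * 1e-24
Sigma = 9.4766e+22 * 830.7 * 1e-24
Sigma = 78.722 /cm

78.722


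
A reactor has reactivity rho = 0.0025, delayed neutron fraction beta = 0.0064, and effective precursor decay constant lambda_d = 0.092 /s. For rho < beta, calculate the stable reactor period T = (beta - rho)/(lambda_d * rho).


T = (beta - rho) / (lambda_d * rho)
T = (0.0064 - 0.0025) / (0.092 * 0.0025)
T = 16.957 s

16.957


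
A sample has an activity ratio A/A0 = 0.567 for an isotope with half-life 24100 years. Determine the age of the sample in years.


lambda = ln(2) / t_half = ln(2) / 24100 = 2.876129e-05 /yr
t = -ln(A/A0) / lambda
t = -ln(0.567) / 2.876129e-05
t = 19728 yr

19728


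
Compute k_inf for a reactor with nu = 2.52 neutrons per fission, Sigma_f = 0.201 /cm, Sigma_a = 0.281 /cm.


k_inf = nu * Sigma_f / Sigma_a
k_inf = 2.52 * 0.201 / 0.281
k_inf = 1.8026

1.8026


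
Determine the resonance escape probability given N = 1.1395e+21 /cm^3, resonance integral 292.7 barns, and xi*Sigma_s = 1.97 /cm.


p = exp(-N * I * 1e-24 / (xi*Sigma_s))
p = exp(-1.1395e+21 * 292.7 * 1e-24 / 1.97)
p = 0.84425

0.84425
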